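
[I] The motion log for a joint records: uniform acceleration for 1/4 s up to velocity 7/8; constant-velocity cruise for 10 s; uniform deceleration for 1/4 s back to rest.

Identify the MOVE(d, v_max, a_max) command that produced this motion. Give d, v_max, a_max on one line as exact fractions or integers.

a_max = (7/8)/(1/4) = 7/2
d_a = ½·7/8·1/4 = 7/64; d_c = 7/8·10 = 35/4
d = 2·7/64 + 35/4 = 287/32
t_c = 10 > 0 so v_max = 7/8

d=287/32 v_max=7/8 a_max=7/2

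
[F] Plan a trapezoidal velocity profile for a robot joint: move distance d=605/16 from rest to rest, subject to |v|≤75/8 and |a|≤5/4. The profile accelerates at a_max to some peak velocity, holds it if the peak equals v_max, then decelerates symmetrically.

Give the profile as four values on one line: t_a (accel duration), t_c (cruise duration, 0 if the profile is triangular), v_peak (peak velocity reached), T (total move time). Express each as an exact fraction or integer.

v_max²/a_max = (75/8)²/(5/4) = 1125/16
605/16 < 1125/16 → triangular
v_peak = √(605/16·5/4) = √(3025/64) = 55/8
t_a = (55/8)/(5/4) = 11/2; t_c = 0
T = 2·11/2 = 11

t_a=11/2 t_c=0 v_peak=55/8 T=11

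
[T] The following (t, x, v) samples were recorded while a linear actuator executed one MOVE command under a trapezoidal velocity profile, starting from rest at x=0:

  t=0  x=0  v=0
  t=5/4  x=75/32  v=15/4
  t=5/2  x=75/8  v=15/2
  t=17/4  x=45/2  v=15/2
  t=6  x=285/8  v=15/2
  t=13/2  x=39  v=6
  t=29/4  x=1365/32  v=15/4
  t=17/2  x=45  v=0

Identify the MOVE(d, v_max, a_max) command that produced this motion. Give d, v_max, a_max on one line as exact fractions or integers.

d=45 v_max=15/2 a_max=3

final state: t=17/2, x=45, v=0 → d = 45
a_max = (15/4−0)/(5/4−0) = 3
max v = 15/2 over t∈[5/2,6] → v_max = 15/2
check: 15/2·(5/2+7/2) = 45 ✓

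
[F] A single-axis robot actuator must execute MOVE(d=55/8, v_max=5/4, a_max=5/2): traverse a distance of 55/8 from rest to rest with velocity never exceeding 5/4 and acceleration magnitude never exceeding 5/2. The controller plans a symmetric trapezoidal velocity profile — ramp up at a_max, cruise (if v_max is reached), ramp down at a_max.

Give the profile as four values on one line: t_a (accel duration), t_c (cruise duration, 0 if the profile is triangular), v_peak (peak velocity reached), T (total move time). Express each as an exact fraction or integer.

t_a=1/2 t_c=5 v_peak=5/4 T=6

(v_max)²/a_max = (5/4)²/(5/2) = 5/8
55/8 ≥ 5/8 so v_max reached
t_a = (5/4)/(5/2) = 1/2; v_peak = 5/4
d_cruise = 55/8 − 5/8 = 25/4; t_c = (25/4)/(5/4) = 5
T = 2·1/2 + 5 = 6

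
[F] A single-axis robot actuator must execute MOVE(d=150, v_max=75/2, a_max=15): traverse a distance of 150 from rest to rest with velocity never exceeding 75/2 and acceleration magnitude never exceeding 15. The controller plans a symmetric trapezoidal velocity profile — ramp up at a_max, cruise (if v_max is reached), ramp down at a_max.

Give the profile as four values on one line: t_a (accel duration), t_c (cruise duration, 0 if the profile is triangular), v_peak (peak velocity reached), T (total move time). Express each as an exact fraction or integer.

v_max²/a_max = (75/2)²/15 = 375/4
150 ≥ 375/4 so v_max reached
t_a = (75/2)/15 = 5/2; v_peak = 75/2
d_cruise = 150 − 375/4 = 225/4; t_c = (225/4)/(75/2) = 3/2
T = 2·5/2 + 3/2 = 13/2

t_a=5/2 t_c=3/2 v_peak=75/2 T=13/2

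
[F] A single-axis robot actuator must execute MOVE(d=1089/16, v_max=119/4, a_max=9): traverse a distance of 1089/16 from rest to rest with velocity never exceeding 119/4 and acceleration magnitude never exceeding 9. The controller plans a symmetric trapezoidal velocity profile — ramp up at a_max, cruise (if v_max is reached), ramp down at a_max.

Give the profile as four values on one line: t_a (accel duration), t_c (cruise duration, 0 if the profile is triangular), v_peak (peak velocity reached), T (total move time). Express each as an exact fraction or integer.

(v_max)²/a_max = (119/4)²/9 = 14161/144
1089/16 < 14161/144 so t_c = 0
v_peak = √(1089/16·9) = √(9801/16) = 99/4
t_a = (99/4)/9 = 11/4; t_c = 0
T = 2·11/4 = 11/2

t_a=11/4 t_c=0 v_peak=99/4 T=11/2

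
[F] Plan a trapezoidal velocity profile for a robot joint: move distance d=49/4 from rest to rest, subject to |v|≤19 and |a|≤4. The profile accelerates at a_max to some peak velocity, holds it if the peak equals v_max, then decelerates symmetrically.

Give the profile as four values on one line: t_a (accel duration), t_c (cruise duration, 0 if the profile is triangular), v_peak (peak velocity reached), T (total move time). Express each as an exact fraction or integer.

t_a=7/4 t_c=0 v_peak=7 T=7/2

(v_max)²/a_max = 19²/4 = 361/4
49/4 < 361/4 so t_c = 0
v_peak = √(49/4·4) = √49 = 7
t_a = 7/4; t_c = 0
T = 2·7/4 = 7/2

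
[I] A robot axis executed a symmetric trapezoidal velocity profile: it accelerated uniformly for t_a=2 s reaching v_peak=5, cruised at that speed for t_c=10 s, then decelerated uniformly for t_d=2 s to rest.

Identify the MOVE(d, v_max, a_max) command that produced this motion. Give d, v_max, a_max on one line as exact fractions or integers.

d=60 v_max=5 a_max=5/2

a_max = 5/2
d_a = ½·5·2 = 5; d_c = 5·10 = 50
d = 2·5 + 50 = 60
t_c = 10 > 0 ⇒ limit active, v_max = 5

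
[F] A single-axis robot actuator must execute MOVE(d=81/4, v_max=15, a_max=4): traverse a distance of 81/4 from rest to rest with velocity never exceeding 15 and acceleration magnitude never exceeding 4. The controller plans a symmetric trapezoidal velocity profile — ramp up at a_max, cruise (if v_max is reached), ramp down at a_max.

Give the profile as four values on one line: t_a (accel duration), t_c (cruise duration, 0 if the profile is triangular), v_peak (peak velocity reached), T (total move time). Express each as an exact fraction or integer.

t_a=9/4 t_c=0 v_peak=9 T=9/2

v_max²/a_max = 15²/4 = 225/4
81/4 < 225/4 → triangular
v_peak = √(81/4·4) = √81 = 9
t_a = 9/4; t_c = 0
T = 2·9/4 = 9/2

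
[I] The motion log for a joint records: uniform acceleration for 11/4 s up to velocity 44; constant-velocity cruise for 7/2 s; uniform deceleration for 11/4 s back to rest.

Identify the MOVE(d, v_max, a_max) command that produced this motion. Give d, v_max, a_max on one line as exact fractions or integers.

a_max = 44/(11/4) = 16
d_a = ½·44·11/4 = 121/2; d_c = 44·7/2 = 154
d = 2·121/2 + 154 = 275
t_c = 7/2 > 0 ⇒ limit active, v_max = 44

d=275 v_max=44 a_max=16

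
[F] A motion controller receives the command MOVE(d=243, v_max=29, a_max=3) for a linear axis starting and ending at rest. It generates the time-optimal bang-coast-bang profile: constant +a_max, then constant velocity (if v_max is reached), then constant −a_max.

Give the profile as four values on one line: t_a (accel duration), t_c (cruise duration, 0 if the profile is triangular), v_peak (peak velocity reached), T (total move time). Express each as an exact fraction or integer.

vₘ²/aₘ = 29²/3 = 841/3
243 < 841/3 so t_c = 0
v_peak = √(243·3) = √729 = 27
t_a = 27/3 = 9; t_c = 0
T = 2·9 = 18

t_a=9 t_c=0 v_peak=27 T=18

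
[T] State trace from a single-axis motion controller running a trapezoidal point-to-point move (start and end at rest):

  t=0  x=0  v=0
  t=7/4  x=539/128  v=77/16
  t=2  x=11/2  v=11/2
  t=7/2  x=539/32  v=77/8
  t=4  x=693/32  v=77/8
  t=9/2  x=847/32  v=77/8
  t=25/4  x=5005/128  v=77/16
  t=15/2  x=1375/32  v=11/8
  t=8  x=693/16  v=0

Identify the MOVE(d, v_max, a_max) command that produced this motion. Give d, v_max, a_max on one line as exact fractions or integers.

final state: t=8, x=693/16, v=0 → d = 693/16
a_max = (77/16−0)/(7/4−0) = 11/4
max v = 77/8 over t∈[7/2,9/2] → v_max = 77/8
check: 77/8·(7/2+1) = 693/16 ✓

d=693/16 v_max=77/8 a_max=11/4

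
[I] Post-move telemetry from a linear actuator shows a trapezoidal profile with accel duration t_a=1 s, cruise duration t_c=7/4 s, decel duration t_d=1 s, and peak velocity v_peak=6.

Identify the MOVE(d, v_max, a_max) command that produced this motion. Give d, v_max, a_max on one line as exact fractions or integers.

a_max = 6/1 = 6
d_a = ½·6·1 = 3; d_c = 6·7/4 = 21/2
d = 2·3 + 21/2 = 33/2
t_c = 7/4 > 0 so v_max = 6

d=33/2 v_max=6 a_max=6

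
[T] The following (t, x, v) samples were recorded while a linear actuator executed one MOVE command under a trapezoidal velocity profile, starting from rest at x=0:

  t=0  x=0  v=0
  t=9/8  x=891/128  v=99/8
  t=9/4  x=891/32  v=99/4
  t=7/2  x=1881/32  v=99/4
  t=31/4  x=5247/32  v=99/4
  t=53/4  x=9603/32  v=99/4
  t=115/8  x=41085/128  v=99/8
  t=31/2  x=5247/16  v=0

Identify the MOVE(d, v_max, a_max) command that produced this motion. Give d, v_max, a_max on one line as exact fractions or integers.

final state: t=31/2, x=5247/16, v=0 → d = 5247/16
a_max = (99/8−0)/(9/8−0) = 11
max v = 99/4 over t∈[9/4,53/4] → v_max = 99/4
check: 99/4·(9/4+11) = 5247/16 ✓

d=5247/16 v_max=99/4 a_max=11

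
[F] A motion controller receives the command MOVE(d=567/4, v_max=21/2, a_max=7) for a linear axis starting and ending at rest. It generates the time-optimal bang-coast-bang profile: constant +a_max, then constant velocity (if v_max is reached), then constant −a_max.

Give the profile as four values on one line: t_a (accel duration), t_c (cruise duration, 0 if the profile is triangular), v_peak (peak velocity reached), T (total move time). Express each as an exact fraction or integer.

t_a=3/2 t_c=12 v_peak=21/2 T=15

v_max²/a_max = (21/2)²/7 = 63/4
567/4 ≥ 63/4 ⇒ cruise phase
t_a = (21/2)/7 = 3/2; v_peak = 21/2
d_cruise = 567/4 − 63/4 = 126; t_c = 126/(21/2) = 12
T = 2·3/2 + 12 = 15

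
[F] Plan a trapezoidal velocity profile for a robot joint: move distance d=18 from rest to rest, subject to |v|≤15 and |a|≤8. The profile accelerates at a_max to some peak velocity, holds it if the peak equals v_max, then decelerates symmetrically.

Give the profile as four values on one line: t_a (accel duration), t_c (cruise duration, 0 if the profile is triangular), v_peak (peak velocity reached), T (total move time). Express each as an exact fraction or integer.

v_max²/a_max = 15²/8 = 225/8
18 < 225/8 → triangular
v_peak = √(18·8) = √144 = 12
t_a = 12/8 = 3/2; t_c = 0
T = 2·3/2 = 3

t_a=3/2 t_c=0 v_peak=12 T=3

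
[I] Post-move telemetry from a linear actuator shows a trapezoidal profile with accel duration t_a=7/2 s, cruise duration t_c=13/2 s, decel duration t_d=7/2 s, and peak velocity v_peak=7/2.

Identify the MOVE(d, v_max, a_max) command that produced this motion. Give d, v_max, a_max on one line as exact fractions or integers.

d=35 v_max=7/2 a_max=1

a_max = (7/2)/(7/2) = 1
d_a = ½·7/2·7/2 = 49/8; d_c = 7/2·13/2 = 91/4
d = 2·49/8 + 91/4 = 35
t_c = 13/2 > 0 → v_max = v_peak = 7/2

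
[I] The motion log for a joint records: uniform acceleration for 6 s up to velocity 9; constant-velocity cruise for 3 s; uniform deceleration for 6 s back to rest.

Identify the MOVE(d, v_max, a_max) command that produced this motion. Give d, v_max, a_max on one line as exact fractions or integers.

a_max = 9/6 = 3/2
d_a = ½·9·6 = 27; d_c = 9·3 = 27
d = 2·27 + 27 = 81
t_c = 3 > 0 ⇒ limit active, v_max = 9

d=81 v_max=9 a_max=3/2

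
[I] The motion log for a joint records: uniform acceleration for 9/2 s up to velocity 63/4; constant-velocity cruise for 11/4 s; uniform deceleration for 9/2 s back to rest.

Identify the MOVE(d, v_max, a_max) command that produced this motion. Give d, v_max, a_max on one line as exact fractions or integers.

d=1827/16 v_max=63/4 a_max=7/2

a_max = (63/4)/(9/2) = 7/2
d_a = ½·63/4·9/2 = 567/16; d_c = 63/4·11/4 = 693/16
d = 2·567/16 + 693/16 = 1827/16
t_c = 11/4 > 0 → v_max = v_peak = 63/4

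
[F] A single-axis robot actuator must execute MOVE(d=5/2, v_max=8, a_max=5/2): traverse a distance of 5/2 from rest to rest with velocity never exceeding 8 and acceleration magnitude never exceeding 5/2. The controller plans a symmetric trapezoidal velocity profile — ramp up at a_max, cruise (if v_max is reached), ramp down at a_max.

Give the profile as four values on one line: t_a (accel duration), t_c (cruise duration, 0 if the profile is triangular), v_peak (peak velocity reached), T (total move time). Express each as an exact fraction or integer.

(v_max)²/a_max = 8²/(5/2) = 128/5
5/2 < 128/5 → triangular
v_peak = √(5/2·5/2) = √(25/4) = 5/2
t_a = (5/2)/(5/2) = 1; t_c = 0
T = 2·1 = 2

t_a=1 t_c=0 v_peak=5/2 T=2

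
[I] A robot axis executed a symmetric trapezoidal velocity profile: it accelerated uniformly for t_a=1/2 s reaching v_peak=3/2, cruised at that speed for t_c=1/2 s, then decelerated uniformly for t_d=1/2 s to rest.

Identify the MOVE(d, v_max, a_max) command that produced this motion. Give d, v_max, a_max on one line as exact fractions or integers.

d=3/2 v_max=3/2 a_max=3

a_max = (3/2)/(1/2) = 3
d_a = ½·3/2·1/2 = 3/8; d_c = 3/2·1/2 = 3/4
d = 2·3/8 + 3/4 = 3/2
t_c = 1/2 > 0 → v_max = v_peak = 3/2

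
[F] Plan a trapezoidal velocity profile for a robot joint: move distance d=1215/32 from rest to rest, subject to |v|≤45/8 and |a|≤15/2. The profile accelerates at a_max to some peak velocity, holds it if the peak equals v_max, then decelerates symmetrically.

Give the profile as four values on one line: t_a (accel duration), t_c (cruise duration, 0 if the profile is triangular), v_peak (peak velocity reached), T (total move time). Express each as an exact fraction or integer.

vₘ²/aₘ = (45/8)²/(15/2) = 135/32
1215/32 ≥ 135/32 so v_max reached
t_a = (45/8)/(15/2) = 3/4; v_peak = 45/8
d_cruise = 1215/32 − 135/32 = 135/4; t_c = (135/4)/(45/8) = 6
T = 2·3/4 + 6 = 15/2

t_a=3/4 t_c=6 v_peak=45/8 T=15/2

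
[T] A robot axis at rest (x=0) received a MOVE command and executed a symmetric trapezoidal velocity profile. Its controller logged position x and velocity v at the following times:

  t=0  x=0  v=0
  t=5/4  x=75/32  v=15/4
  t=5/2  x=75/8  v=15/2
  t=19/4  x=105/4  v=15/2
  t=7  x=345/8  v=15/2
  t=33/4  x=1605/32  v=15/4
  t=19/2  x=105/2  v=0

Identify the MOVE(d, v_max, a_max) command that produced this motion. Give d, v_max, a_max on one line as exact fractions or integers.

final state: t=19/2, x=105/2, v=0 → d = 105/2
a_max = (15/4−0)/(5/4−0) = 3
max v = 15/2 over t∈[5/2,7] → v_max = 15/2
check: 15/2·(5/2+9/2) = 105/2 ✓

d=105/2 v_max=15/2 a_max=3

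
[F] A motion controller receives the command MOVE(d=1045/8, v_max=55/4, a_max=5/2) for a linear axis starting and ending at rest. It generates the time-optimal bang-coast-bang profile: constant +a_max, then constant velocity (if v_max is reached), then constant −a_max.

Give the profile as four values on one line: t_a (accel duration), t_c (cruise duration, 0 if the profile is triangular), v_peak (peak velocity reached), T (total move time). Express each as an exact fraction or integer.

t_a=11/2 t_c=4 v_peak=55/4 T=15

(v_max)²/a_max = (55/4)²/(5/2) = 605/8
1045/8 ≥ 605/8 → trapezoidal
t_a = (55/4)/(5/2) = 11/2; v_peak = 55/4
d_cruise = 1045/8 − 605/8 = 55; t_c = 55/(55/4) = 4
T = 2·11/2 + 4 = 15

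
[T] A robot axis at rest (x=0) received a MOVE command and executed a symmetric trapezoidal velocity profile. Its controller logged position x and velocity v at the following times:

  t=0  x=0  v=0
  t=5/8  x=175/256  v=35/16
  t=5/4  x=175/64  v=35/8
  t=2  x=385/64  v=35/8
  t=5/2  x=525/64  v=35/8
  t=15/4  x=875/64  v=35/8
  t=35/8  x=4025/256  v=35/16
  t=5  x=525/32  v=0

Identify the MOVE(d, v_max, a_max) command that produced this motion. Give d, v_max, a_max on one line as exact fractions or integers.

final state: t=5, x=525/32, v=0 → d = 525/32
a_max = (35/16−0)/(5/8−0) = 7/2
max v = 35/8 over t∈[5/4,15/4] → v_max = 35/8
check: 35/8·(5/4+5/2) = 525/32 ✓

d=525/32 v_max=35/8 a_max=7/2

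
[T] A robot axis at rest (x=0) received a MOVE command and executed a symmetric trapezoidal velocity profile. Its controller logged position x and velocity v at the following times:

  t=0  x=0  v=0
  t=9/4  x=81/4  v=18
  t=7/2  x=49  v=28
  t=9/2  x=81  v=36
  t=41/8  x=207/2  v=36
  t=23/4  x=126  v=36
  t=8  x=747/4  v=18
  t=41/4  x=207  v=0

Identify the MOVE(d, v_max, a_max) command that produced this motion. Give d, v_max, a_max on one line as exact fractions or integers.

final state: t=41/4, x=207, v=0 → d = 207
a_max = (18−0)/(9/4−0) = 8
max v = 36 over t∈[9/2,23/4] → v_max = 36
check: 36·(9/2+5/4) = 207 ✓

d=207 v_max=36 a_max=8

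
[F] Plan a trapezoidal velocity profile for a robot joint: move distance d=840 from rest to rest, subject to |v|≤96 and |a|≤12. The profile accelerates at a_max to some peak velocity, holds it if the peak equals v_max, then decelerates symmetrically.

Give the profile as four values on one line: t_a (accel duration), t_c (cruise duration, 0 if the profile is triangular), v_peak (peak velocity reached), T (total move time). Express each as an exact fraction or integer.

t_a=8 t_c=3/4 v_peak=96 T=67/4

vₘ²/aₘ = 96²/12 = 768
840 ≥ 768 ⇒ cruise phase
t_a = 96/12 = 8; v_peak = 96
d_cruise = 840 − 768 = 72; t_c = 72/96 = 3/4
T = 2·8 + 3/4 = 67/4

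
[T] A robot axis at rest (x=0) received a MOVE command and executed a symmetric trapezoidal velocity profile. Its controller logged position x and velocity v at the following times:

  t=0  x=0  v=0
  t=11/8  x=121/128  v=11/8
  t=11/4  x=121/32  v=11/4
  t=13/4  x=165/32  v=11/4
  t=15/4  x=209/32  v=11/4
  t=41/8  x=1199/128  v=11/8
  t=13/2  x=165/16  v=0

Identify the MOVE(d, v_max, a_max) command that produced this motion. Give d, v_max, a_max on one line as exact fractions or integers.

final state: t=13/2, x=165/16, v=0 → d = 165/16
a_max = (11/8−0)/(11/8−0) = 1
max v = 11/4 over t∈[11/4,15/4] → v_max = 11/4
check: 11/4·(11/4+1) = 165/16 ✓

d=165/16 v_max=11/4 a_max=1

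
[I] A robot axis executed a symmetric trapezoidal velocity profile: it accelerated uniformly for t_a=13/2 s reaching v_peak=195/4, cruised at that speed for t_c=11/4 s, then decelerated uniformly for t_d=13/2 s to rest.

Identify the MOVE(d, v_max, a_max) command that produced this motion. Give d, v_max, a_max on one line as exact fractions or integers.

a_max = (195/4)/(13/2) = 15/2
d_a = ½·195/4·13/2 = 2535/16; d_c = 195/4·11/4 = 2145/16
d = 2·2535/16 + 2145/16 = 7215/16
t_c = 11/4 > 0 → v_max = v_peak = 195/4

d=7215/16 v_max=195/4 a_max=15/2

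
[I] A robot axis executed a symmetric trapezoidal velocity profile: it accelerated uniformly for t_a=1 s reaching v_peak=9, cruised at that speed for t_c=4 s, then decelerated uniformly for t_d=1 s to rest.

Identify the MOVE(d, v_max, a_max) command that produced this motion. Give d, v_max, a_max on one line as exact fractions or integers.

d=45 v_max=9 a_max=9

a_max = 9/1 = 9
d_a = ½·9·1 = 9/2; d_c = 9·4 = 36
d = 2·9/2 + 36 = 45
t_c = 4 > 0 → v_max = v_peak = 9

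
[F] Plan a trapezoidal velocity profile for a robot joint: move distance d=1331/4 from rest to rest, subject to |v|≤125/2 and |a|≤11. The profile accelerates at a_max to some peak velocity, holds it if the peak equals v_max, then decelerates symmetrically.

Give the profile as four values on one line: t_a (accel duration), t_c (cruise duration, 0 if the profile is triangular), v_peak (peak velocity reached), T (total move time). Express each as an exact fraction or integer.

t_a=11/2 t_c=0 v_peak=121/2 T=11

(v_max)²/a_max = (125/2)²/11 = 15625/44
1331/4 < 15625/44 so t_c = 0
v_peak = √(1331/4·11) = √(14641/4) = 121/2
t_a = (121/2)/11 = 11/2; t_c = 0
T = 2·11/2 = 11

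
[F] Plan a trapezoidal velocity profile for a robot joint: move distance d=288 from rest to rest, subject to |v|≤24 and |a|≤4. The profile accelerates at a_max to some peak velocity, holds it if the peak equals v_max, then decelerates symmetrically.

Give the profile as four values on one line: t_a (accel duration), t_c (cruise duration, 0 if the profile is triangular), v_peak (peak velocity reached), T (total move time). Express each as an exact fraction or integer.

(v_max)²/a_max = 24²/4 = 144
288 ≥ 144 ⇒ cruise phase
t_a = 24/4 = 6; v_peak = 24
d_cruise = 288 − 144 = 144; t_c = 144/24 = 6
T = 2·6 + 6 = 18

t_a=6 t_c=6 v_peak=24 T=18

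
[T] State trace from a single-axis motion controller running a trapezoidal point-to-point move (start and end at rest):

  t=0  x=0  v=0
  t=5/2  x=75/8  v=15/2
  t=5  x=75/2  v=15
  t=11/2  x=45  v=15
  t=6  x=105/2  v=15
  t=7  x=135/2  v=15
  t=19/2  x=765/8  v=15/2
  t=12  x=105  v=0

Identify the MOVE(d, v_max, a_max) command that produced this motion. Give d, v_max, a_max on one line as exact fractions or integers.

final state: t=12, x=105, v=0 → d = 105
a_max = (15/2−0)/(5/2−0) = 3
max v = 15 over t∈[5,7] → v_max = 15
check: 15·(5+2) = 105 ✓

d=105 v_max=15 a_max=3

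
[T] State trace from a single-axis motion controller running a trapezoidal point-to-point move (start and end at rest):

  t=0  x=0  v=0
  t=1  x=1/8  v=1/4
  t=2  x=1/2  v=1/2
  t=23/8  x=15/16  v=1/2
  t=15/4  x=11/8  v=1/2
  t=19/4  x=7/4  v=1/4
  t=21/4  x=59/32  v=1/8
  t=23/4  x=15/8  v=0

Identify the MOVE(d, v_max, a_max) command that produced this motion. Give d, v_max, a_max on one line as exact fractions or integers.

d=15/8 v_max=1/2 a_max=1/4

final state: t=23/4, x=15/8, v=0 → d = 15/8
a_max = (1/4−0)/(1−0) = 1/4
max v = 1/2 over t∈[2,15/4] → v_max = 1/2
check: 1/2·(2+7/4) = 15/8 ✓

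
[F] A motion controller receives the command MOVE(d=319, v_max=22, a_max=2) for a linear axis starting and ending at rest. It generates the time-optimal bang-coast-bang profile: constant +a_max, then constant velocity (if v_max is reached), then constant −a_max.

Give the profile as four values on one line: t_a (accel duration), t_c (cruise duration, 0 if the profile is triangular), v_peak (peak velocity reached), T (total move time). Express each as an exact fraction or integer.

vₘ²/aₘ = 22²/2 = 242
319 ≥ 242 → trapezoidal
t_a = 22/2 = 11; v_peak = 22
d_cruise = 319 − 242 = 77; t_c = 77/22 = 7/2
T = 2·11 + 7/2 = 51/2

t_a=11 t_c=7/2 v_peak=22 T=51/2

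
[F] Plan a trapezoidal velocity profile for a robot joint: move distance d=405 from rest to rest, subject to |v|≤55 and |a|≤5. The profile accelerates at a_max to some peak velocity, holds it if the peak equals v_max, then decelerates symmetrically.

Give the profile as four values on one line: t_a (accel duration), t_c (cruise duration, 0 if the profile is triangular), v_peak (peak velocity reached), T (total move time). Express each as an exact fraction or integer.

t_a=9 t_c=0 v_peak=45 T=18

v_max²/a_max = 55²/5 = 605
405 < 605 ⇒ no cruise
v_peak = √(405·5) = √2025 = 45
t_a = 45/5 = 9; t_c = 0
T = 2·9 = 18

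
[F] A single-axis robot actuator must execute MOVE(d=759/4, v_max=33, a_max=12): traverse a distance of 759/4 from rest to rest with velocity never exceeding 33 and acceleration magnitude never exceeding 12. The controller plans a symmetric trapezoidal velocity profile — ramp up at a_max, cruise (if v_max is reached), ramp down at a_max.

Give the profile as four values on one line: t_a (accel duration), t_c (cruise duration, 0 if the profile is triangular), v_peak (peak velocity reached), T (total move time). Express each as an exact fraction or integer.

t_a=11/4 t_c=3 v_peak=33 T=17/2

vₘ²/aₘ = 33²/12 = 363/4
759/4 ≥ 363/4 → trapezoidal
t_a = 33/12 = 11/4; v_peak = 33
d_cruise = 759/4 − 363/4 = 99; t_c = 99/33 = 3
T = 2·11/4 + 3 = 17/2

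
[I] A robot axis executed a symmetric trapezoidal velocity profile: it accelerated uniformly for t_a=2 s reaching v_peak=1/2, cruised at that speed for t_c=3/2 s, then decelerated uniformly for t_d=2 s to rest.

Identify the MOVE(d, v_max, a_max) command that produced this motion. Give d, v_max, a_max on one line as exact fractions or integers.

d=7/4 v_max=1/2 a_max=1/4

a_max = (1/2)/2 = 1/4
d_a = ½·1/2·2 = 1/2; d_c = 1/2·3/2 = 3/4
d = 2·1/2 + 3/4 = 7/4
t_c = 3/2 > 0 → v_max = v_peak = 1/2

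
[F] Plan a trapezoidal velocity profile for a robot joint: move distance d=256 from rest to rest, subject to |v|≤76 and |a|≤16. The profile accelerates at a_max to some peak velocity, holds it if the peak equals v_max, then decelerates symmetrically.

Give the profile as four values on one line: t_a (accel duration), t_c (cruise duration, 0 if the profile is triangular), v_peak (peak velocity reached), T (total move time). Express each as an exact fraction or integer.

(v_max)²/a_max = 76²/16 = 361
256 < 361 so t_c = 0
v_peak = √(256·16) = √4096 = 64
t_a = 64/16 = 4; t_c = 0
T = 2·4 = 8

t_a=4 t_c=0 v_peak=64 T=8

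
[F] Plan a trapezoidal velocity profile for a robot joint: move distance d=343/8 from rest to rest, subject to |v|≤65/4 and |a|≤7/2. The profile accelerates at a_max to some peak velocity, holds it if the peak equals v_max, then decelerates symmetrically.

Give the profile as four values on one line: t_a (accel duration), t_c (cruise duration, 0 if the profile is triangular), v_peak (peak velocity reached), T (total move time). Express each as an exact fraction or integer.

vₘ²/aₘ = (65/4)²/(7/2) = 4225/56
343/8 < 4225/56 so t_c = 0
v_peak = √(343/8·7/2) = √(2401/16) = 49/4
t_a = (49/4)/(7/2) = 7/2; t_c = 0
T = 2·7/2 = 7

t_a=7/2 t_c=0 v_peak=49/4 T=7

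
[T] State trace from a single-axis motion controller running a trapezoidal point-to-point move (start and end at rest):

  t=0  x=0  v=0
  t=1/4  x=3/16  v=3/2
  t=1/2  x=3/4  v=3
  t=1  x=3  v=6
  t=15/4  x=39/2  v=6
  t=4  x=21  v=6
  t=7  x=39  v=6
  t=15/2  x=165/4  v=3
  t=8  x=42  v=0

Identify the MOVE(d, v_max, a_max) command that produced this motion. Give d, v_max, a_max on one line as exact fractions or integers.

final state: t=8, x=42, v=0 → d = 42
a_max = (3/2−0)/(1/4−0) = 6
max v = 6 over t∈[1,7] → v_max = 6
check: 6·(1+6) = 42 ✓

d=42 v_max=6 a_max=6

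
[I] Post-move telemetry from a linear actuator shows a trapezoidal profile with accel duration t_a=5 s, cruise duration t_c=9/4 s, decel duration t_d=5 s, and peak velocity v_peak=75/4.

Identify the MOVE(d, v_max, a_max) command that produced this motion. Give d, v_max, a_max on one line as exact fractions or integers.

a_max = (75/4)/5 = 15/4
d_a = ½·75/4·5 = 375/8; d_c = 75/4·9/4 = 675/16
d = 2·375/8 + 675/16 = 2175/16
t_c = 9/4 > 0 ⇒ limit active, v_max = 75/4

d=2175/16 v_max=75/4 a_max=15/4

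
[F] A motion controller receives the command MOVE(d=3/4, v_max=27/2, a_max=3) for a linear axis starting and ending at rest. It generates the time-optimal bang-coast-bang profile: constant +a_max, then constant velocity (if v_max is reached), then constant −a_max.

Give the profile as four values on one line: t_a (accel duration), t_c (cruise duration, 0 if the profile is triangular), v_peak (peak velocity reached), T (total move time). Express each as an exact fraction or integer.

t_a=1/2 t_c=0 v_peak=3/2 T=1

v_max²/a_max = (27/2)²/3 = 243/4
3/4 < 243/4 so t_c = 0
v_peak = √(3/4·3) = √(9/4) = 3/2
t_a = (3/2)/3 = 1/2; t_c = 0
T = 2·1/2 = 1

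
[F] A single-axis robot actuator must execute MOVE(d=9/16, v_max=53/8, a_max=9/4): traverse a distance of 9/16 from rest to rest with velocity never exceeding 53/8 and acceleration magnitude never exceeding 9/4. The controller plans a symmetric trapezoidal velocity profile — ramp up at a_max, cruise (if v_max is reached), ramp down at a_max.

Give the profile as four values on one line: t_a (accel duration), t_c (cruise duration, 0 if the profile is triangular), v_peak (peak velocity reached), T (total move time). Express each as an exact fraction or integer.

vₘ²/aₘ = (53/8)²/(9/4) = 2809/144
9/16 < 2809/144 ⇒ no cruise
v_peak = √(9/16·9/4) = √(81/64) = 9/8
t_a = (9/8)/(9/4) = 1/2; t_c = 0
T = 2·1/2 = 1

t_a=1/2 t_c=0 v_peak=9/8 T=1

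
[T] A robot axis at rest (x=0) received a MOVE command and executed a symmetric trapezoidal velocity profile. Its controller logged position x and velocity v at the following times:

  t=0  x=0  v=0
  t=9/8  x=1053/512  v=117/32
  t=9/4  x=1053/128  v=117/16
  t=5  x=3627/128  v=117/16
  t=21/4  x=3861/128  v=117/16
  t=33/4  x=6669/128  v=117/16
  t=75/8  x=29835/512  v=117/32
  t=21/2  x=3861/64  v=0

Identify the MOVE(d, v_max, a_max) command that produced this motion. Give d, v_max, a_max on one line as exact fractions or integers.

d=3861/64 v_max=117/16 a_max=13/4

final state: t=21/2, x=3861/64, v=0 → d = 3861/64
a_max = (117/32−0)/(9/8−0) = 13/4
max v = 117/16 over t∈[9/4,33/4] → v_max = 117/16
check: 117/16·(9/4+6) = 3861/64 ✓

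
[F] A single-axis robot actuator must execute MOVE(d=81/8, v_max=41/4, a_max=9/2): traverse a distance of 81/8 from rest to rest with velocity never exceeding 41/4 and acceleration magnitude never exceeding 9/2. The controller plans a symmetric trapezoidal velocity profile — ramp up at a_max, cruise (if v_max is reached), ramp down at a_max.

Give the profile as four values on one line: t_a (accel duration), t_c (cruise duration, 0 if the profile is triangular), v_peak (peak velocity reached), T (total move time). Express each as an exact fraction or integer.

(v_max)²/a_max = (41/4)²/(9/2) = 1681/72
81/8 < 1681/72 → triangular
v_peak = √(81/8·9/2) = √(729/16) = 27/4
t_a = (27/4)/(9/2) = 3/2; t_c = 0
T = 2·3/2 = 3

t_a=3/2 t_c=0 v_peak=27/4 T=3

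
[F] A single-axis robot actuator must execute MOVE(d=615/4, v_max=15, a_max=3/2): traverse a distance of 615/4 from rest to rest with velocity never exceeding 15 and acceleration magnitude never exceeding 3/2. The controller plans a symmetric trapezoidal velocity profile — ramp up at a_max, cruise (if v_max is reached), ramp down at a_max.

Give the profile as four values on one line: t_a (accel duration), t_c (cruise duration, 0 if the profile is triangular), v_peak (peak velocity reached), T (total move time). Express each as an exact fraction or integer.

vₘ²/aₘ = 15²/(3/2) = 150
615/4 ≥ 150 ⇒ cruise phase
t_a = 15/(3/2) = 10; v_peak = 15
d_cruise = 615/4 − 150 = 15/4; t_c = (15/4)/15 = 1/4
T = 2·10 + 1/4 = 81/4

t_a=10 t_c=1/4 v_peak=15 T=81/4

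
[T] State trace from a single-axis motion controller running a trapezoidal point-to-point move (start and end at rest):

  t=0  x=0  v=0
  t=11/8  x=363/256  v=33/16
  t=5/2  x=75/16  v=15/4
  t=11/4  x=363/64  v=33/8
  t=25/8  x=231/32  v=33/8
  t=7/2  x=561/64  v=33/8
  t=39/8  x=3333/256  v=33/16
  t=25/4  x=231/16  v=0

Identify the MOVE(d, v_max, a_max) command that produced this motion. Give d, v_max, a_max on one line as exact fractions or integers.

final state: t=25/4, x=231/16, v=0 → d = 231/16
a_max = (33/16−0)/(11/8−0) = 3/2
max v = 33/8 over t∈[11/4,7/2] → v_max = 33/8
check: 33/8·(11/4+3/4) = 231/16 ✓

d=231/16 v_max=33/8 a_max=3/2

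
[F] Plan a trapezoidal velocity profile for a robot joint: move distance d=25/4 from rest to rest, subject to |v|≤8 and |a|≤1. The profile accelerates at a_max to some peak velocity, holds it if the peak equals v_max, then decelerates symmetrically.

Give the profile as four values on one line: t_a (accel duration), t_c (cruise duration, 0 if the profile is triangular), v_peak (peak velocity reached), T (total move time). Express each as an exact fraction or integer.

t_a=5/2 t_c=0 v_peak=5/2 T=5

(v_max)²/a_max = 8²/1 = 64
25/4 < 64 → triangular
v_peak = √(25/4·1) = √(25/4) = 5/2
t_a = (5/2)/1 = 5/2; t_c = 0
T = 2·5/2 = 5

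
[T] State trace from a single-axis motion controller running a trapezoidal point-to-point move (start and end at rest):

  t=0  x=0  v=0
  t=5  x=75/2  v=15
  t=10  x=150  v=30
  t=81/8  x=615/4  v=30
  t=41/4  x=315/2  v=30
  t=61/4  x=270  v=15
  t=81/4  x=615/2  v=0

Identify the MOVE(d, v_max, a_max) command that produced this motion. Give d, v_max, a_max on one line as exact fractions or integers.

final state: t=81/4, x=615/2, v=0 → d = 615/2
a_max = (15−0)/(5−0) = 3
max v = 30 over t∈[10,41/4] → v_max = 30
check: 30·(10+1/4) = 615/2 ✓

d=615/2 v_max=30 a_max=3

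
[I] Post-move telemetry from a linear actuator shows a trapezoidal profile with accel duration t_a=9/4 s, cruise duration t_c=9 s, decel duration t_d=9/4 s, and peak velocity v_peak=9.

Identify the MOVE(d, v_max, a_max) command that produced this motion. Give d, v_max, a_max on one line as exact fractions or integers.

a_max = 9/(9/4) = 4
d_a = ½·9·9/4 = 81/8; d_c = 9·9 = 81
d = 2·81/8 + 81 = 405/4
t_c = 9 > 0 ⇒ limit active, v_max = 9

d=405/4 v_max=9 a_max=4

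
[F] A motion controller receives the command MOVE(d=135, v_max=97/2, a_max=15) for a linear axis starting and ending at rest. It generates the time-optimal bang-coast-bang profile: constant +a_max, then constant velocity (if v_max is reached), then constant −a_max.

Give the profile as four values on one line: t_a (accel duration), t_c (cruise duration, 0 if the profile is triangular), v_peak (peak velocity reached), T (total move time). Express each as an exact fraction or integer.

t_a=3 t_c=0 v_peak=45 T=6

v_max²/a_max = (97/2)²/15 = 9409/60
135 < 9409/60 → triangular
v_peak = √(135·15) = √2025 = 45
t_a = 45/15 = 3; t_c = 0
T = 2·3 = 6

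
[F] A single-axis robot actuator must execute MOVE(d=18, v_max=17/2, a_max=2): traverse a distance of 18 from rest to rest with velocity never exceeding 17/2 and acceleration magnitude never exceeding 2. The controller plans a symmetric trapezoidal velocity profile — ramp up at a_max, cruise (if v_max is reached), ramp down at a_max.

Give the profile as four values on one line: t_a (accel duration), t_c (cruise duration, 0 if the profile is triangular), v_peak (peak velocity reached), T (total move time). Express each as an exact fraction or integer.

t_a=3 t_c=0 v_peak=6 T=6

v_max²/a_max = (17/2)²/2 = 289/8
18 < 289/8 → triangular
v_peak = √(18·2) = √36 = 6
t_a = 6/2 = 3; t_c = 0
T = 2·3 = 6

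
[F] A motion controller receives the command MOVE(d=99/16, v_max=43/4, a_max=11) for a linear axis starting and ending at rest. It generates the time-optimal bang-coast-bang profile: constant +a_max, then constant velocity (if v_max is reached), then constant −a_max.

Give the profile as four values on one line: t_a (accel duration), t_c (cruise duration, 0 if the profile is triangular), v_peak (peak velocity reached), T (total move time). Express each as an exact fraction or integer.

v_max²/a_max = (43/4)²/11 = 1849/176
99/16 < 1849/176 → triangular
v_peak = √(99/16·11) = √(1089/16) = 33/4
t_a = (33/4)/11 = 3/4; t_c = 0
T = 2·3/4 = 3/2

t_a=3/4 t_c=0 v_peak=33/4 T=3/2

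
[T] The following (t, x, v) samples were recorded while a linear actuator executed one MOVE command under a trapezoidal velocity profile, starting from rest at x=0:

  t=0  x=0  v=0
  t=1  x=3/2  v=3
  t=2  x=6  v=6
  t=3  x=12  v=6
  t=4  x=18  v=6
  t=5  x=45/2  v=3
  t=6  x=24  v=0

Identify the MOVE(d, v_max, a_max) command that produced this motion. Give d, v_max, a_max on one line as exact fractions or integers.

d=24 v_max=6 a_max=3

final state: t=6, x=24, v=0 → d = 24
a_max = (3−0)/(1−0) = 3
max v = 6 over t∈[2,4] → v_max = 6
check: 6·(2+2) = 24 ✓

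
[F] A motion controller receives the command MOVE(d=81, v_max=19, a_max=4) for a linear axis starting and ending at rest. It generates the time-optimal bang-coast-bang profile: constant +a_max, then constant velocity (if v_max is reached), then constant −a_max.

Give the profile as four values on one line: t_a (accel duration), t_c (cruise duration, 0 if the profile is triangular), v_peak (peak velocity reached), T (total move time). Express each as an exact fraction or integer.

(v_max)²/a_max = 19²/4 = 361/4
81 < 361/4 ⇒ no cruise
v_peak = √(81·4) = √324 = 18
t_a = 18/4 = 9/2; t_c = 0
T = 2·9/2 = 9

t_a=9/2 t_c=0 v_peak=18 T=9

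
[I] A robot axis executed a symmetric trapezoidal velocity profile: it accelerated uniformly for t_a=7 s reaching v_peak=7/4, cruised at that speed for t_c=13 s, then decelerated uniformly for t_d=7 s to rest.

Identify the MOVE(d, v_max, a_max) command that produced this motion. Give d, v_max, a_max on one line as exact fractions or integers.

a_max = (7/4)/7 = 1/4
d_a = ½·7/4·7 = 49/8; d_c = 7/4·13 = 91/4
d = 2·49/8 + 91/4 = 35
t_c = 13 > 0 so v_max = 7/4

d=35 v_max=7/4 a_max=1/4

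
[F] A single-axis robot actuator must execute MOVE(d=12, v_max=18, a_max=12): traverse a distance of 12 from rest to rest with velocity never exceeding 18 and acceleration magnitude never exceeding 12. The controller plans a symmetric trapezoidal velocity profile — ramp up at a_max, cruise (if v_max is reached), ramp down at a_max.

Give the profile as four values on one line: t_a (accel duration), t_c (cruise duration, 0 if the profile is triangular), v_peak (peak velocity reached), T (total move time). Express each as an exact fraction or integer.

t_a=1 t_c=0 v_peak=12 T=2

vₘ²/aₘ = 18²/12 = 27
12 < 27 → triangular
v_peak = √(12·12) = √144 = 12
t_a = 12/12 = 1; t_c = 0
T = 2·1 = 2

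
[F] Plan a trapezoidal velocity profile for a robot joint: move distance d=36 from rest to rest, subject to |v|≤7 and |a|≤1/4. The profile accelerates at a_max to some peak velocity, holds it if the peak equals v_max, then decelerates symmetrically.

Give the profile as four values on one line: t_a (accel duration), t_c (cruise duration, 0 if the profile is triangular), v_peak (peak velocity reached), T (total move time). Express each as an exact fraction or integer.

vₘ²/aₘ = 7²/(1/4) = 196
36 < 196 so t_c = 0
v_peak = √(36·1/4) = √9 = 3
t_a = 3/(1/4) = 12; t_c = 0
T = 2·12 = 24

t_a=12 t_c=0 v_peak=3 T=24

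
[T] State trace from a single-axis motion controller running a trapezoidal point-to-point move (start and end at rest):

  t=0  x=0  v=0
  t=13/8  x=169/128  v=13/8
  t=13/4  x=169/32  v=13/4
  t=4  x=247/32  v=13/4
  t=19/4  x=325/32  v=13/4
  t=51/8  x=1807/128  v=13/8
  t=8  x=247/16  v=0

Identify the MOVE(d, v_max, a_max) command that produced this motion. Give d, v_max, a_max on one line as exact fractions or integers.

final state: t=8, x=247/16, v=0 → d = 247/16
a_max = (13/8−0)/(13/8−0) = 1
max v = 13/4 over t∈[13/4,19/4] → v_max = 13/4
check: 13/4·(13/4+3/2) = 247/16 ✓

d=247/16 v_max=13/4 a_max=1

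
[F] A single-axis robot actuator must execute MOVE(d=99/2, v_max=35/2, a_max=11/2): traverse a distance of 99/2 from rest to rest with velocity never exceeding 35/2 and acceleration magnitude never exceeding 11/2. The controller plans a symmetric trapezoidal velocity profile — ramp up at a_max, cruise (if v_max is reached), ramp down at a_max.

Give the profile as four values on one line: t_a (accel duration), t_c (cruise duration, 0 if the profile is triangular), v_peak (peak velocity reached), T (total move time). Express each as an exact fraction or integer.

(v_max)²/a_max = (35/2)²/(11/2) = 1225/22
99/2 < 1225/22 → triangular
v_peak = √(99/2·11/2) = √(1089/4) = 33/2
t_a = (33/2)/(11/2) = 3; t_c = 0
T = 2·3 = 6

t_a=3 t_c=0 v_peak=33/2 T=6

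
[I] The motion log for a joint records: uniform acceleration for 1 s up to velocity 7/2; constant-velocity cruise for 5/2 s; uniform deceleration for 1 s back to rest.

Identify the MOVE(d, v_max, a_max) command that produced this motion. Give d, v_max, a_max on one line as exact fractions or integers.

d=49/4 v_max=7/2 a_max=7/2

a_max = (7/2)/1 = 7/2
d_a = ½·7/2·1 = 7/4; d_c = 7/2·5/2 = 35/4
d = 2·7/4 + 35/4 = 49/4
t_c = 5/2 > 0 so v_max = 7/2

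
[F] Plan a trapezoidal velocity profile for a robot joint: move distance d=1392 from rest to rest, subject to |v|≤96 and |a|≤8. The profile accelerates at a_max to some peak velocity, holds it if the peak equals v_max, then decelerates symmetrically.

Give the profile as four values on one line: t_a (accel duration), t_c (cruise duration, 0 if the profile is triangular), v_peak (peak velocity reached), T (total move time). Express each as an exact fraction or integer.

v_max²/a_max = 96²/8 = 1152
1392 ≥ 1152 → trapezoidal
t_a = 96/8 = 12; v_peak = 96
d_cruise = 1392 − 1152 = 240; t_c = 240/96 = 5/2
T = 2·12 + 5/2 = 53/2

t_a=12 t_c=5/2 v_peak=96 T=53/2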